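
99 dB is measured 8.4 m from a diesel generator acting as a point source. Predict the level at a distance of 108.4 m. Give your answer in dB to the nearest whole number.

77 dB

Spherical spreading from a point source gives a 20·log₁₀(r₂/r₁) drop.
L₂ = 99 − 20·log₁₀(108.4/8.4) = 99 − 22.215 = 76.79 dB.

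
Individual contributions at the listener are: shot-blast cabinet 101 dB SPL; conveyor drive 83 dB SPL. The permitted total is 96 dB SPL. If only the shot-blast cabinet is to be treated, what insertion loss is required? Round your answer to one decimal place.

Everything except the shot-blast cabinet sums to 10^(83/10) = 1.995e+08 in linear terms, 83.00 dB SPL.
To meet 96 dB SPL overall, the treated shot-blast cabinet may contribute at most 10^(96/10) − 1.995e+08 = 3.782e+09, i.e. 95.78 dB SPL.
So the shot-blast cabinet must be reduced from 101 to 95.78 dB SPL: IL = 5.22 dB.

5.2 dB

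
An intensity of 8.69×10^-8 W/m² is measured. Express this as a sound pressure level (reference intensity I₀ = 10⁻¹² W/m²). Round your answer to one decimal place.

49.4 dB

Dividing by I₀ shifts the exponent by 12: I/I₀ = 8.69×10^4.
L = 10·(0.9390 + 4) = 49.39 dB.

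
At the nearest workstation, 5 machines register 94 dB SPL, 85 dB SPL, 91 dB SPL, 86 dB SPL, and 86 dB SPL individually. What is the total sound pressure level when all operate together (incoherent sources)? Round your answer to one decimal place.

Incoherent sources combine by intensity addition: L_total = 10·log₁₀(Σ 10^(L_i/10)).
Σ 10^(L/10) = 10^(94/10) + 10^(85/10) + 10^(91/10) + 10^(86/10) + 10^(86/10) = 4.883e+09.
L_total = 10·log₁₀(4.883e+09) = 96.89 dB SPL.

96.9 dB SPL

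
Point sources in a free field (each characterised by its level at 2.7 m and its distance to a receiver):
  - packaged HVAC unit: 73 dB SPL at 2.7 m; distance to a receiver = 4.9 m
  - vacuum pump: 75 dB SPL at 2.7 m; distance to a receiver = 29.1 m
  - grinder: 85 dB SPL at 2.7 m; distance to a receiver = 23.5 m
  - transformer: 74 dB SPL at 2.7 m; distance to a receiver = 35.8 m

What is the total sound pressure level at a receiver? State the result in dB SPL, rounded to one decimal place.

First find each source's level at the receiver (point-source: −20·log₁₀(r/r_ref)), then combine on an intensity basis.
packaged HVAC unit: 73 − 20·log₁₀(4.9/2.7) = 73 − 5.18 = 67.82 dB SPL.
vacuum pump: 75 − 20·log₁₀(29.1/2.7) = 75 − 20.65 = 54.35 dB SPL.
grinder: 85 − 20·log₁₀(23.5/2.7) = 85 − 18.79 = 66.21 dB SPL.
transformer: 74 − 20·log₁₀(35.8/2.7) = 74 − 22.45 = 51.55 dB SPL.
Σ 10^(L/10) = 1.065e+07 → L_total = 10·log₁₀(1.065e+07) = 70.27 dB SPL.

70.3 dB SPL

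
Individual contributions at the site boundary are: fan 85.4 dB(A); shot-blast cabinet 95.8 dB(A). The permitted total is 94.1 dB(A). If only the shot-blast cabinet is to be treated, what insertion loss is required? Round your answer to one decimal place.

2.3 dB

The untreated sources together contribute 10^(85.4/10) = 3.467e+08, i.e. 85.40 dB(A).
The limit corresponds to 10^(94.1/10) = 2.570e+09; subtracting the fixed part leaves 2.224e+09 for the shot-blast cabinet, i.e. 93.47 dB(A).
So the shot-blast cabinet must be reduced from 95.8 to 93.47 dB(A): IL = 2.33 dB.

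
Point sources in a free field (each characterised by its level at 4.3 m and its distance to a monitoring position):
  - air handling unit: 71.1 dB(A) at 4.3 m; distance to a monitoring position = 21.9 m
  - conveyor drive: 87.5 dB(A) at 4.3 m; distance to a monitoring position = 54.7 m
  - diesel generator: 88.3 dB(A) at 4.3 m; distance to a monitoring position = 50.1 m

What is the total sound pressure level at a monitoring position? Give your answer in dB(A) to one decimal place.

69.5 dB(A)

First find each source's level at the receiver (point-source: −20·log₁₀(r/r_ref)), then combine on an intensity basis.
air handling unit: 71.1 − 20·log₁₀(21.9/4.3) = 71.1 − 14.14 = 56.96 dB(A).
conveyor drive: 87.5 − 20·log₁₀(54.7/4.3) = 87.5 − 22.09 = 65.41 dB(A).
diesel generator: 88.3 − 20·log₁₀(50.1/4.3) = 88.3 − 21.33 = 66.97 dB(A).
Σ 10^(L/10) = 8.952e+06 → L_total = 10·log₁₀(8.952e+06) = 69.52 dB(A).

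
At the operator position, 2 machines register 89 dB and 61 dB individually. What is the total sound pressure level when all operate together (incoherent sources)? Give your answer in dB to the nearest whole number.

89 dB

For uncorrelated sources the intensities add, so convert each level to linear form, sum, and take 10·log₁₀ of the total.
Σ 10^(L/10) = 10^(89/10) + 10^(61/10) = 7.956e+08.
L_total = 10·log₁₀(7.956e+08) = 89.01 dB.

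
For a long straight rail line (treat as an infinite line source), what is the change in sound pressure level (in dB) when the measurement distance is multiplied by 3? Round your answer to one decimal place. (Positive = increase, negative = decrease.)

-4.8 dB

With cylindrical spreading the level changes by −10·log₁₀(r₂/r₁).
ΔL = −10·log₁₀(3) = -4.77 dB.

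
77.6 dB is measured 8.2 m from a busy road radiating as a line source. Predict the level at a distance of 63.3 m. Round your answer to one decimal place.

Line-source attenuation: ΔL = 10·log₁₀(r₂/r₁) = 10·log₁₀(63.3/8.2) = 8.876 dB.
L₂ = 77.6 − 10·log₁₀(63.3/8.2) = 77.6 − 8.876 = 68.72 dB.

68.7 dB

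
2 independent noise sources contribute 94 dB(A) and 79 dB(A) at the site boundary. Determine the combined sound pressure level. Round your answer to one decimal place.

For uncorrelated sources the intensities add, so convert each level to linear form, sum, and take 10·log₁₀ of the total.
Σ 10^(L/10) = 10^(94/10) + 10^(79/10) = 2.591e+09.
L_total = 10·log₁₀(2.591e+09) = 94.14 dB(A).

94.1 dB(A)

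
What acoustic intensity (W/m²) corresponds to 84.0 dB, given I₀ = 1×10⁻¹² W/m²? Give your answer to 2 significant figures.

0.00025 W/m²

I/I₀ = 10^(84.0/10) = 2.512e+08, so I = 2.512e+08 × 10⁻¹² W/m².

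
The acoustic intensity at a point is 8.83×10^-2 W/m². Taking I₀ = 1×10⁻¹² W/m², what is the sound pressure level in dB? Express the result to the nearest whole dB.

109 dB

I/I₀ = 8.83×10^-2/10⁻¹² = 8.83×10^10, and L = 10·log₁₀(I/I₀).
L = 10·(0.9460 + 10) = 109.46 dB.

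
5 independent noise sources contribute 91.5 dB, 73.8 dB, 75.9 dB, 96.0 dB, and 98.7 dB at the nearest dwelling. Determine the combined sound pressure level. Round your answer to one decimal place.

101.1 dB

For uncorrelated sources the intensities add, so convert each level to linear form, sum, and take 10·log₁₀ of the total.
Σ 10^(L/10) = 10^(91.5/10) + 10^(73.8/10) + 10^(75.9/10) + 10^(96.0/10) + 10^(98.7/10) = 1.287e+10.
L_total = 10·log₁₀(1.287e+10) = 101.10 dB.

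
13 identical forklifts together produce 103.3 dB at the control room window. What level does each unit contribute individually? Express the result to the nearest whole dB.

92 dB

Dividing the total intensity by 13 lowers the level by 10·log₁₀ 13 = 11.139 dB: L₁ = 103.3 − 11.139.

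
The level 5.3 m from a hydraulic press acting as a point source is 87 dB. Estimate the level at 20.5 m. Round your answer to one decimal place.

For a point source, L₂ = L₁ − 20·log₁₀(r₂/r₁).
L₂ = 87 − 20·log₁₀(20.5/5.3) = 87 − 11.750 = 75.25 dB.

75.3 dB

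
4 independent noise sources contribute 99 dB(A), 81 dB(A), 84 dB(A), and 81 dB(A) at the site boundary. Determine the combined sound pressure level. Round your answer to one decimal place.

Incoherent sources combine by intensity addition: L_total = 10·log₁₀(Σ 10^(L_i/10)).
Σ 10^(L/10) = 10^(99/10) + 10^(81/10) + 10^(84/10) + 10^(81/10) = 8.446e+09.
L_total = 10·log₁₀(8.446e+09) = 99.27 dB(A).

99.3 dB(A)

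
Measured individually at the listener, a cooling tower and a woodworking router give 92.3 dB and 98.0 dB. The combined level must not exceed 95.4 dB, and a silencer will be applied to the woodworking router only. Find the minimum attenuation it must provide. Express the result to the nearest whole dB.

Fixed contribution from the other source: Σ 10^(L/10) = 10^(92.3/10) = 1.698e+09 (92.30 dB).
The limit corresponds to 10^(95.4/10) = 3.467e+09; subtracting the fixed part leaves 1.769e+09 for the woodworking router, i.e. 92.48 dB.
So the woodworking router must be reduced from 98.0 to 92.48 dB: IL = 5.52 dB.

6 dB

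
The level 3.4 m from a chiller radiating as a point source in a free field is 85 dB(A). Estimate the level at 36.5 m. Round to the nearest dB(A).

Point-source attenuation: ΔL = 20·log₁₀(r₂/r₁) = 20·log₁₀(36.5/3.4) = 20.616 dB.
L₂ = 85 − 20·log₁₀(36.5/3.4) = 85 − 20.616 = 64.38 dB(A).

64 dB(A)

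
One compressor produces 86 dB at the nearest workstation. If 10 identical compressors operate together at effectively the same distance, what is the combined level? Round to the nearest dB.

L_total = L₁ + 10·log₁₀ N for N identical incoherent sources.
L_total = 86 + 10·log₁₀(10) = 86 + 10.000 = 96.00 dB.

96 dB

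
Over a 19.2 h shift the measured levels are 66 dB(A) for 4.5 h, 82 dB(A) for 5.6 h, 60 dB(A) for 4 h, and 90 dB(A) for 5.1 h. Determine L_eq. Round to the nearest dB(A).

85 dB(A)

Weight each interval's intensity by its duration and average over T = 19.2 h:
Σ tᵢ·10^(Lᵢ/10) = 4.5·10^(66/10) + 5.6·10^(82/10) + 4·10^(60/10) + 5.1·10^(90/10) = 6.009e+09.
L_eq = 10·log₁₀(6.009e+09/19.2) = 84.96 dB(A).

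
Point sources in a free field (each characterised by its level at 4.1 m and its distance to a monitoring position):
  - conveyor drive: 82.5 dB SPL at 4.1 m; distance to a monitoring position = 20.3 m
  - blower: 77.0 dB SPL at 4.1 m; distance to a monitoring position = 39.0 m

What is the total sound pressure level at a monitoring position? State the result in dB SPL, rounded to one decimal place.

68.9 dB SPL

First find each source's level at the receiver (point-source: −20·log₁₀(r/r_ref)), then combine on an intensity basis.
conveyor drive: 82.5 − 20·log₁₀(20.3/4.1) = 82.5 − 13.89 = 68.61 dB SPL.
blower: 77.0 − 20·log₁₀(39.0/4.1) = 77.0 − 19.57 = 57.43 dB SPL.
Σ 10^(L/10) = 7.808e+06 → L_total = 10·log₁₀(7.808e+06) = 68.93 dB SPL.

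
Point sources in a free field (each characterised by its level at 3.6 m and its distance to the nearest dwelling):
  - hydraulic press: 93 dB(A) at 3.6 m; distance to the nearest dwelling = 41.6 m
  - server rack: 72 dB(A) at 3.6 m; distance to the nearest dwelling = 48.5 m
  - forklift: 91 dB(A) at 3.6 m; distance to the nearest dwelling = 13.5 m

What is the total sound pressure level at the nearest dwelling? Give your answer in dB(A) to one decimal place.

80.2 dB(A)

Apply inverse-square spreading to bring every level to the receiver, then sum 10^(L/10).
hydraulic press: 93 − 20·log₁₀(41.6/3.6) = 93 − 21.26 = 71.74 dB(A).
server rack: 72 − 20·log₁₀(48.5/3.6) = 72 − 22.59 = 49.41 dB(A).
forklift: 91 − 20·log₁₀(13.5/3.6) = 91 − 11.48 = 79.52 dB(A).
Σ 10^(L/10) = 1.046e+08 → L_total = 10·log₁₀(1.046e+08) = 80.19 dB(A).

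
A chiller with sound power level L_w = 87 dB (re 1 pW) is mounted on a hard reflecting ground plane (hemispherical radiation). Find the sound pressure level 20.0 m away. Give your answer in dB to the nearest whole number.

The power spreads over a hemisphere of area 2π·r², so L_p = L_w − 10·log₁₀(2π·r²).
2π·r² = 2513 m², 10·log₁₀ of that is 34.002 dB.
L_p = 87 − 34.002 = 53.00 dB.

53 dB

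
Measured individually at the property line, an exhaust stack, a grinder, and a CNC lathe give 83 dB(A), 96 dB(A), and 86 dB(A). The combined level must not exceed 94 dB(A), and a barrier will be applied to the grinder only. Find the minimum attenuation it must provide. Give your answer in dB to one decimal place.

Fixed contribution from the other sources: Σ 10^(L/10) = 10^(83/10) + 10^(86/10) = 5.976e+08 (87.76 dB(A)).
The limit corresponds to 10^(94/10) = 2.512e+09; subtracting the fixed part leaves 1.914e+09 for the grinder, i.e. 92.82 dB(A).
Required insertion loss = 96 − 92.82 = 3.18 dB.

3.2 dB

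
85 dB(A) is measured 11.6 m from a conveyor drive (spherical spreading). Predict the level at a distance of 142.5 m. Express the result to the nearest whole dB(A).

63 dB(A)

Spherical spreading from a point source gives a 20·log₁₀(r₂/r₁) drop.
L₂ = 85 − 20·log₁₀(142.5/11.6) = 85 − 21.787 = 63.21 dB(A).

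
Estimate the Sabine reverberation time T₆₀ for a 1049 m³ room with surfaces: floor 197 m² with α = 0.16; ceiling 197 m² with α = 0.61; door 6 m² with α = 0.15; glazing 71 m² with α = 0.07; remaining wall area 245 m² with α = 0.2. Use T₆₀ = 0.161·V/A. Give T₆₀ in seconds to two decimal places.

0.82 s

Total absorption A = 197·0.16 + 197·0.61 + 6·0.15 + 71·0.07 + 245·0.2 = 206.56 m² sabins.
T₆₀ = 0.161·V/A = 0.161·1049/206.56 = 0.818 s.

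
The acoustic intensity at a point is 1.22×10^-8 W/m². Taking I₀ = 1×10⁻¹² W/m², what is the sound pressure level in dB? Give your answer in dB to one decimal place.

Dividing by I₀ shifts the exponent by 12: I/I₀ = 1.22×10^4.
L = 10·(0.0864 + 4) = 40.86 dB.

40.9 dB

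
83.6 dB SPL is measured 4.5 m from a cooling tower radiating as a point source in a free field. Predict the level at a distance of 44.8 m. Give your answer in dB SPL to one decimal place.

Point-source attenuation: ΔL = 20·log₁₀(r₂/r₁) = 20·log₁₀(44.8/4.5) = 19.961 dB.
L₂ = 83.6 − 20·log₁₀(44.8/4.5) = 83.6 − 19.961 = 63.64 dB SPL.

63.6 dB SPL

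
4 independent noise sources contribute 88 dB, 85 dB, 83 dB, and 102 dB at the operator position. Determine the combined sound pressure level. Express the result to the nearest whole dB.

102 dB

For uncorrelated sources the intensities add, so convert each level to linear form, sum, and take 10·log₁₀ of the total.
Σ 10^(L/10) = 10^(88/10) + 10^(85/10) + 10^(83/10) + 10^(102/10) = 1.700e+10.
L_total = 10·log₁₀(1.700e+10) = 102.30 dB.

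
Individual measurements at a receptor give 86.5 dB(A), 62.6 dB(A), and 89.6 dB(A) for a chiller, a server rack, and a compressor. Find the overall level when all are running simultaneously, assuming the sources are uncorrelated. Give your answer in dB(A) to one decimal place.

91.3 dB(A)

For uncorrelated sources the intensities add, so convert each level to linear form, sum, and take 10·log₁₀ of the total.
Σ 10^(L/10) = 10^(86.5/10) + 10^(62.6/10) + 10^(89.6/10) = 1.361e+09.
L_total = 10·log₁₀(1.361e+09) = 91.34 dB(A).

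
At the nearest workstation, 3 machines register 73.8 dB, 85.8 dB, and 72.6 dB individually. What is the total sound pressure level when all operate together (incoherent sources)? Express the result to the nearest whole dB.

For uncorrelated sources the intensities add, so convert each level to linear form, sum, and take 10·log₁₀ of the total.
Σ 10^(L/10) = 10^(73.8/10) + 10^(85.8/10) + 10^(72.6/10) = 4.224e+08.
L_total = 10·log₁₀(4.224e+08) = 86.26 dB.

86 dB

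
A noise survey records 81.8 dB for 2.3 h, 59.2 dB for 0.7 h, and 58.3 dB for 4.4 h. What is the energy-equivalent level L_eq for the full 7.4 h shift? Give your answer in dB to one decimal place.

76.8 dB

The energy average is taken in the linear domain: L_eq = 10·log₁₀[(Σ tᵢ·10^(Lᵢ/10))/T], T = 7.4 h.
Σ tᵢ·10^(Lᵢ/10) = 2.3·10^(81.8/10) + 0.7·10^(59.2/10) + 4.4·10^(58.3/10) = 3.517e+08.
L_eq = 10·log₁₀(3.517e+08/7.4) = 76.77 dB.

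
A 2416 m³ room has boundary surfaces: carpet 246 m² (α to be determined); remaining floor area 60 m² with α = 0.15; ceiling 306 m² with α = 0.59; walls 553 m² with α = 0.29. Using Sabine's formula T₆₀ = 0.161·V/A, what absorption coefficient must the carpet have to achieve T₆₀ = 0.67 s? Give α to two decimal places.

A = 0.161·V/T₆₀ = 0.161·2416/0.67 = 580.56 m² sabins.
Absorption from the other surfaces = 60·0.15 + 306·0.59 + 553·0.29 = 349.91 m², so the carpet must supply 230.65 m² over 246 m².
α = 230.65/246 = 0.938.

0.94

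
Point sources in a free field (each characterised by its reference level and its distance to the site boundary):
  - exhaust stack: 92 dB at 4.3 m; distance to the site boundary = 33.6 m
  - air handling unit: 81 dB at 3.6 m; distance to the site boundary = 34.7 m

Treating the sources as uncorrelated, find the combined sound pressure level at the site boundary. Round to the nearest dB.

74 dB

Apply inverse-square spreading to bring every level to the receiver, then sum 10^(L/10).
exhaust stack: 92 − 20·log₁₀(33.6/4.3) = 92 − 17.86 = 74.14 dB.
air handling unit: 81 − 20·log₁₀(34.7/3.6) = 81 − 19.68 = 61.32 dB.
Σ 10^(L/10) = 2.731e+07 → L_total = 10·log₁₀(2.731e+07) = 74.36 dB.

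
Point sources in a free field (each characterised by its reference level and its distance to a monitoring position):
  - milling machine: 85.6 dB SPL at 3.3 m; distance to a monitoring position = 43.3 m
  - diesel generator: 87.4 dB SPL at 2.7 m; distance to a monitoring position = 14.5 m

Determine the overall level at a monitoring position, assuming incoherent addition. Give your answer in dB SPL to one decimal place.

73.3 dB SPL

Apply inverse-square spreading to bring every level to the receiver, then sum 10^(L/10).
milling machine: 85.6 − 20·log₁₀(43.3/3.3) = 85.6 − 22.36 = 63.24 dB SPL.
diesel generator: 87.4 − 20·log₁₀(14.5/2.7) = 87.4 − 14.60 = 72.80 dB SPL.
Σ 10^(L/10) = 2.116e+07 → L_total = 10·log₁₀(2.116e+07) = 73.26 dB SPL.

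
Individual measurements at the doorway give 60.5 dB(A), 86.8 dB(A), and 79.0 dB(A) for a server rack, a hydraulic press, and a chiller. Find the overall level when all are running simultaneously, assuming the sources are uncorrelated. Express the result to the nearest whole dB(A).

Incoherent sources combine by intensity addition: L_total = 10·log₁₀(Σ 10^(L_i/10)).
Σ 10^(L/10) = 10^(60.5/10) + 10^(86.8/10) + 10^(79.0/10) = 5.592e+08.
L_total = 10·log₁₀(5.592e+08) = 87.48 dB(A).

87 dB(A)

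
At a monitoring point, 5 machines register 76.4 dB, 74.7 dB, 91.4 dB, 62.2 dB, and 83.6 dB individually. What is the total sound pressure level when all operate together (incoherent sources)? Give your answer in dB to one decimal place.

92.3 dB

For uncorrelated sources the intensities add, so convert each level to linear form, sum, and take 10·log₁₀ of the total.
Σ 10^(L/10) = 10^(76.4/10) + 10^(74.7/10) + 10^(91.4/10) + 10^(62.2/10) + 10^(83.6/10) = 1.684e+09.
L_total = 10·log₁₀(1.684e+09) = 92.26 dB.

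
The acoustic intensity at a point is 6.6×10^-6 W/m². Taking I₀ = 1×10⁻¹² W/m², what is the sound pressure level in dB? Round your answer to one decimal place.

L = 10·log₁₀(I/I₀) = 10·log₁₀(6.6×10^-6/10⁻¹²) = 10·log₁₀(6.6×10^6).
L = 10·(0.8195 + 6) = 68.20 dB.

68.2 dB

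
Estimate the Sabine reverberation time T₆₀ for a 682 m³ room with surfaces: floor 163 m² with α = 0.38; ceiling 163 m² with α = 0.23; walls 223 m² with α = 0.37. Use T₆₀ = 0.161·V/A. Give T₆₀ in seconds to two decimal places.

A = Σ Sᵢαᵢ = 163·0.38 + 163·0.23 + 223·0.37 = 181.94 m².
T₆₀ = 0.161 × 682 / 181.94 = 0.604 s.

0.60 s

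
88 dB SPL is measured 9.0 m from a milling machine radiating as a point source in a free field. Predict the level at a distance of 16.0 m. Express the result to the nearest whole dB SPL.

For a point source, L₂ = L₁ − 20·log₁₀(r₂/r₁).
L₂ = 88 − 20·log₁₀(16.0/9.0) = 88 − 4.998 = 83.00 dB SPL.

83 dB SPL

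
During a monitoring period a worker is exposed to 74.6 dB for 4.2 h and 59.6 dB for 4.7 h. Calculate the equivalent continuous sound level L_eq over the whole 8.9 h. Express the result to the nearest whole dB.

71 dB

L_eq = 10·log₁₀[(1/T)·Σ tᵢ·10^(Lᵢ/10)] with T = 8.9 h.
Σ tᵢ·10^(Lᵢ/10) = 4.2·10^(74.6/10) + 4.7·10^(59.6/10) = 1.254e+08.
L_eq = 10·log₁₀(1.254e+08/8.9) = 71.49 dB.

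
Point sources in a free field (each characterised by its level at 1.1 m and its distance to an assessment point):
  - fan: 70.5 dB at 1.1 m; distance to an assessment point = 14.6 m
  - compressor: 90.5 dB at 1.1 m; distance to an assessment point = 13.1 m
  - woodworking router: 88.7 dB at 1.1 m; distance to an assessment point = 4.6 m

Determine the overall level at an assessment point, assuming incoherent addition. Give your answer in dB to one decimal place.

77.0 dB

Apply inverse-square spreading to bring every level to the receiver, then sum 10^(L/10).
fan: 70.5 − 20·log₁₀(14.6/1.1) = 70.5 − 22.46 = 48.04 dB.
compressor: 90.5 − 20·log₁₀(13.1/1.1) = 90.5 − 21.52 = 68.98 dB.
woodworking router: 88.7 − 20·log₁₀(4.6/1.1) = 88.7 − 12.43 = 76.27 dB.
Σ 10^(L/10) = 5.037e+07 → L_total = 10·log₁₀(5.037e+07) = 77.02 dB.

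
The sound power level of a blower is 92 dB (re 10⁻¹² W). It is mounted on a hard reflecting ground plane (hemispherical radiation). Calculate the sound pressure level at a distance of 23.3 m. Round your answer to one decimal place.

The power spreads over a hemisphere of area 2π·r², so L_p = L_w − 10·log₁₀(2π·r²).
2π·r² = 3411 m², 10·log₁₀ of that is 35.329 dB.
L_p = 92 − 35.329 = 56.67 dB.

56.7 dB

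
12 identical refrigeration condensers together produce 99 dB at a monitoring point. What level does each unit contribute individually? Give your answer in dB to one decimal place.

12 equal contributions raise the level by 10·log₁₀ 12 = 10.792 dB, so each unit alone gives 99 − 10.792.

88.2 dB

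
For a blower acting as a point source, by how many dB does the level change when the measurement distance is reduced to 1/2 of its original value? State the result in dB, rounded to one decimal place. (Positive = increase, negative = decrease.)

+6.0 dB

With spherical spreading the level changes by −20·log₁₀(r₂/r₁).
ΔL = −20·log₁₀(0.5) = +6.02 dB.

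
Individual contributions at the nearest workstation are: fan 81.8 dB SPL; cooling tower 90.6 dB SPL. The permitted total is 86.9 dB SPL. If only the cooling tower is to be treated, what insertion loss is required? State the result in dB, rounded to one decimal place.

The untreated sources together contribute 10^(81.8/10) = 1.514e+08, i.e. 81.80 dB SPL.
The limit corresponds to 10^(86.9/10) = 4.898e+08; subtracting the fixed part leaves 3.384e+08 for the cooling tower, i.e. 85.29 dB SPL.
Required insertion loss = 90.6 − 85.29 = 5.31 dB.

5.3 dB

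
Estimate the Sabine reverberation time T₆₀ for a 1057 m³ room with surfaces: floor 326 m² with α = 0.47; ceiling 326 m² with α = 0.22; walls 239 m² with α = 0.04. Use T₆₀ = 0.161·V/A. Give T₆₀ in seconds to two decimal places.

0.73 s

Total absorption A = 326·0.47 + 326·0.22 + 239·0.04 = 234.50 m² sabins.
T₆₀ = 0.161·V/A = 0.161·1057/234.50 = 0.726 s.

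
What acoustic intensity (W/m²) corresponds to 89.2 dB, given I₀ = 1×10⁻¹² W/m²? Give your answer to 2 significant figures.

I/I₀ = 10^(89.2/10) = 8.318e+08, so I = 8.318e+08 × 10⁻¹² W/m².

0.00083 W/m²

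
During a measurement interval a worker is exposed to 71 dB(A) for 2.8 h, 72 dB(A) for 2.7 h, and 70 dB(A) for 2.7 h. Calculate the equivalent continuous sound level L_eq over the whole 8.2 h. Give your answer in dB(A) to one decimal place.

71.1 dB(A)

L_eq = 10·log₁₀[(1/T)·Σ tᵢ·10^(Lᵢ/10)] with T = 8.2 h.
Σ tᵢ·10^(Lᵢ/10) = 2.8·10^(71/10) + 2.7·10^(72/10) + 2.7·10^(70/10) = 1.050e+08.
L_eq = 10·log₁₀(1.050e+08/8.2) = 71.08 dB(A).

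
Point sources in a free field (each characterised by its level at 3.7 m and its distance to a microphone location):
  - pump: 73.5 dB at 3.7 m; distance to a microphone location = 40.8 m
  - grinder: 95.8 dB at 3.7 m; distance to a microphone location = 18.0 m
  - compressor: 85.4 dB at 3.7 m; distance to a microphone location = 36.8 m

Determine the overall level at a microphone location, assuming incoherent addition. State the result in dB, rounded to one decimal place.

82.2 dB

Propagate each source to the receiver with L = L_ref − 20·log₁₀(r/r_ref), then add intensities.
pump: 73.5 − 20·log₁₀(40.8/3.7) = 73.5 − 20.85 = 52.65 dB.
grinder: 95.8 − 20·log₁₀(18.0/3.7) = 95.8 − 13.74 = 82.06 dB.
compressor: 85.4 − 20·log₁₀(36.8/3.7) = 85.4 − 19.95 = 65.45 dB.
Σ 10^(L/10) = 1.643e+08 → L_total = 10·log₁₀(1.643e+08) = 82.16 dB.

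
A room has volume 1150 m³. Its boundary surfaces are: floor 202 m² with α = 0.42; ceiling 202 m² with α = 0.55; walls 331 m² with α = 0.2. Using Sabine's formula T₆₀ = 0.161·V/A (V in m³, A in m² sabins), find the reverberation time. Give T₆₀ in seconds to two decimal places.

Total absorption A = 202·0.42 + 202·0.55 + 331·0.2 = 262.14 m² sabins.
T₆₀ = 0.161·V/A = 0.161·1150/262.14 = 0.706 s.

0.71 s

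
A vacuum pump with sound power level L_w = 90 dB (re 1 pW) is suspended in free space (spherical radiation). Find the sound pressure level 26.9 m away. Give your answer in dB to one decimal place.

50.4 dB

Free-field spherical radiation: L_p = L_w − 10·log₁₀(4π·r²), r = 26.9 m.
4π·r² = 9093 m², 10·log₁₀ of that is 39.587 dB.
L_p = 90 − 39.587 = 50.41 dB.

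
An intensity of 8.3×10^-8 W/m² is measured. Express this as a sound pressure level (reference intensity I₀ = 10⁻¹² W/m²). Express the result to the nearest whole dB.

49 dB

Dividing by I₀ shifts the exponent by 12: I/I₀ = 8.3×10^4.
L = 10·(0.9191 + 4) = 49.19 dB.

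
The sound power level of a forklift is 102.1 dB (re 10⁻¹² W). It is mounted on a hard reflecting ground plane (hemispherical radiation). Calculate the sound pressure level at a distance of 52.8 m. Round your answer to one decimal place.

59.7 dB

L_p = L_w − 10·log₁₀(2π·r²) with r = 52.8 m.
2π·r² = 1.752e+04 m², 10·log₁₀ of that is 42.434 dB.
L_p = 102.1 − 42.434 = 59.67 dB.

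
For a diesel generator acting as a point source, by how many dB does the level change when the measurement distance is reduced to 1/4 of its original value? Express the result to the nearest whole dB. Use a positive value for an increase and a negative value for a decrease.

With spherical spreading the level changes by −20·log₁₀(r₂/r₁).
ΔL = −20·log₁₀(0.25) = +12.04 dB.

+12 dB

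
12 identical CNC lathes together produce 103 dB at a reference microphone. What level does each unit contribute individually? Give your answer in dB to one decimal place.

12 equal contributions raise the level by 10·log₁₀ 12 = 10.792 dB, so each unit alone gives 103 − 10.792.

92.2 dB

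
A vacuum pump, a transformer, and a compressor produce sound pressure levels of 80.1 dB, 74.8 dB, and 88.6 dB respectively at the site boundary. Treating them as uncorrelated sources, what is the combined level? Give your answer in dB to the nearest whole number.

Incoherent sources combine by intensity addition: L_total = 10·log₁₀(Σ 10^(L_i/10)).
Σ 10^(L/10) = 10^(80.1/10) + 10^(74.8/10) + 10^(88.6/10) = 8.570e+08.
L_total = 10·log₁₀(8.570e+08) = 89.33 dB.

89 dB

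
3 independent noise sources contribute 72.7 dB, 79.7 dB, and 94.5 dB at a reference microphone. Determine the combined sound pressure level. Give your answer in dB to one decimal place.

For uncorrelated sources the intensities add, so convert each level to linear form, sum, and take 10·log₁₀ of the total.
Σ 10^(L/10) = 10^(72.7/10) + 10^(79.7/10) + 10^(94.5/10) = 2.930e+09.
L_total = 10·log₁₀(2.930e+09) = 94.67 dB.

94.7 dB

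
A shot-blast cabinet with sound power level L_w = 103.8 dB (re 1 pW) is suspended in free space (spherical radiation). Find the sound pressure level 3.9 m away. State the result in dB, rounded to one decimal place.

81.0 dB

The power spreads over a sphere of area 4π·r², so L_p = L_w − 10·log₁₀(4π·r²).
4π·r² = 191.1 m², 10·log₁₀ of that is 22.813 dB.
L_p = 103.8 − 22.813 = 80.99 dB.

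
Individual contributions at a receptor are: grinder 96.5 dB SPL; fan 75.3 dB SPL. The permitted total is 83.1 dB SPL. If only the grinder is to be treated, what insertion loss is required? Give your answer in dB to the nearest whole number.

14 dB

The untreated sources together contribute 10^(75.3/10) = 3.388e+07, i.e. 75.30 dB SPL.
The limit corresponds to 10^(83.1/10) = 2.042e+08; subtracting the fixed part leaves 1.703e+08 for the grinder, i.e. 82.31 dB SPL.
Required insertion loss = 96.5 − 82.31 = 14.19 dB.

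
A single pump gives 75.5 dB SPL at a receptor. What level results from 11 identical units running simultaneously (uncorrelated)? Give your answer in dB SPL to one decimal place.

With 11 equal, uncorrelated contributions the intensity is 11× that of one unit, giving a rise of 10·log₁₀ 11.
L_total = 75.5 + 10·log₁₀(11) = 75.5 + 10.414 = 85.91 dB SPL.

85.9 dB SPL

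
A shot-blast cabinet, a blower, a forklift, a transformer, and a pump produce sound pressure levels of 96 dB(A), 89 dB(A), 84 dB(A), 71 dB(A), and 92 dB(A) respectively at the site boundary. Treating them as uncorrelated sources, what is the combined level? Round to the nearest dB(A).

98 dB(A)

For uncorrelated sources the intensities add, so convert each level to linear form, sum, and take 10·log₁₀ of the total.
Σ 10^(L/10) = 10^(96/10) + 10^(89/10) + 10^(84/10) + 10^(71/10) + 10^(92/10) = 6.624e+09.
L_total = 10·log₁₀(6.624e+09) = 98.21 dB(A).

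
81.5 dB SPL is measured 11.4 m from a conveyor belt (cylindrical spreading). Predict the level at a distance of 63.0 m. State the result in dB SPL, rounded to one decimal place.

74.1 dB SPL

Line-source attenuation: ΔL = 10·log₁₀(r₂/r₁) = 10·log₁₀(63.0/11.4) = 7.424 dB.
L₂ = 81.5 − 10·log₁₀(63.0/11.4) = 81.5 − 7.424 = 74.08 dB SPL.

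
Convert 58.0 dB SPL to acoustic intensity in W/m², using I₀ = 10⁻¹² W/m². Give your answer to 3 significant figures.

6.31e-07 W/m²

I = I₀·10^(L/10) = 10⁻¹² × 10^(58.0/10) = 10^(-6.200).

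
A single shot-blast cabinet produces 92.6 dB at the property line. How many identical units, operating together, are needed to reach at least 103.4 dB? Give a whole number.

13

The shortfall is 103.4 − 92.6 = 10.8 dB, and N units add 10·log₁₀ N, so need 10·log₁₀ N ≥ 10.8.
N ≥ 10^(10.8/10) = 12.023, so N = 13.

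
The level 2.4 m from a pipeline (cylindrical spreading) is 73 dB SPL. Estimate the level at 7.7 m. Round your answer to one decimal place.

For a line source, L₂ = L₁ − 10·log₁₀(r₂/r₁).
L₂ = 73 − 10·log₁₀(7.7/2.4) = 73 − 5.063 = 67.94 dB SPL.

67.9 dB SPL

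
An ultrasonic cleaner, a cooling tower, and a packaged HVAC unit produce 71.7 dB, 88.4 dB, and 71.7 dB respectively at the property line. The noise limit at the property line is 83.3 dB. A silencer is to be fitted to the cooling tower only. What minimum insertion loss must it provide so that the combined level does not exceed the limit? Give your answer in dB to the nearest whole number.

The untreated sources together contribute 10^(71.7/10) + 10^(71.7/10) = 2.958e+07, i.e. 74.71 dB.
To meet 83.3 dB overall, the treated cooling tower may contribute at most 10^(83.3/10) − 2.958e+07 = 1.842e+08, i.e. 82.65 dB.
So the cooling tower must be reduced from 88.4 to 82.65 dB: IL = 5.75 dB.

6 dB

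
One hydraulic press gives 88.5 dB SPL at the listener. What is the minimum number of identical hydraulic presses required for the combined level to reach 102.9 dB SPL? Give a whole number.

28

The shortfall is 102.9 − 88.5 = 14.4 dB, and N units add 10·log₁₀ N, so need 10·log₁₀ N ≥ 14.4.
N ≥ 10^(14.4/10) = 27.542, so N = 28.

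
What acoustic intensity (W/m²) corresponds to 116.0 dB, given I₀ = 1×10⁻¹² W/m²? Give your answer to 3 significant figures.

I/I₀ = 10^(116.0/10) = 3.981e+11, so I = 3.981e+11 × 10⁻¹² W/m².

0.398 W/m²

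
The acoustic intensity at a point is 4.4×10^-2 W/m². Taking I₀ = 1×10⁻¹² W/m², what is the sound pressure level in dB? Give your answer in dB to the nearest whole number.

Dividing by I₀ shifts the exponent by 12: I/I₀ = 4.4×10^10.
L = 10·(0.6435 + 10) = 106.43 dB.

106 dB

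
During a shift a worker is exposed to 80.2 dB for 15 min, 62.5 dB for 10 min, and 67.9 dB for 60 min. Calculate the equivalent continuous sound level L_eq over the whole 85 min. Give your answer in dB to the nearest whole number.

Weight each interval's intensity by its duration and average over T = 85 min:
Σ tᵢ·10^(Lᵢ/10) = 15·10^(80.2/10) + 10·10^(62.5/10) + 60·10^(67.9/10) = 1.958e+09.
L_eq = 10·log₁₀(1.958e+09/85) = 73.62 dB.

74 dB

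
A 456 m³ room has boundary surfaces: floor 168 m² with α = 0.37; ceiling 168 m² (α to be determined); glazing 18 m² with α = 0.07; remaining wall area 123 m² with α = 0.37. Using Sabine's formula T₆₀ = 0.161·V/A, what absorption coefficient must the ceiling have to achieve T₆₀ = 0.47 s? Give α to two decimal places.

0.28

Required total absorption A = 0.161·456/0.47 = 156.20 m².
Absorption from the other surfaces = 168·0.37 + 18·0.07 + 123·0.37 = 108.93 m², so the ceiling must supply 47.27 m² over 168 m².
α = 47.27/168 = 0.281.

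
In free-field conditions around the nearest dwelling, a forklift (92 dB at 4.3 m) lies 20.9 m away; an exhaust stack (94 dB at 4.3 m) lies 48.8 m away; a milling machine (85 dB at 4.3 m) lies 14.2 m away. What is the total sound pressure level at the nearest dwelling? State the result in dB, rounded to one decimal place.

80.6 dB

Apply inverse-square spreading to bring every level to the receiver, then sum 10^(L/10).
forklift: 92 − 20·log₁₀(20.9/4.3) = 92 − 13.73 = 78.27 dB.
exhaust stack: 94 − 20·log₁₀(48.8/4.3) = 94 − 21.10 = 72.90 dB.
milling machine: 85 − 20·log₁₀(14.2/4.3) = 85 − 10.38 = 74.62 dB.
Σ 10^(L/10) = 1.156e+08 → L_total = 10·log₁₀(1.156e+08) = 80.63 dB.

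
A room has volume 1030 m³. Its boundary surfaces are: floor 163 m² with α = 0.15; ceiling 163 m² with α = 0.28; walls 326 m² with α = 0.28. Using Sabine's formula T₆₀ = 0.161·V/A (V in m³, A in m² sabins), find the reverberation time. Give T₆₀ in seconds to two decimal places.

1.03 s

Summing Sᵢαᵢ: 163·0.15 + 163·0.28 + 326·0.28 = 161.37 m².
T₆₀ = 0.161 × 1030 / 161.37 = 1.028 s.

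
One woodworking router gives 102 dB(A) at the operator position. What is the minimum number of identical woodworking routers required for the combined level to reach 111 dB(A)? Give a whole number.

N identical sources give L₁ + 10·log₁₀ N, so require 10·log₁₀ N ≥ 111 − 102 = 9.0 dB.
N ≥ 10^(9.0/10) = 7.943, so N = 8.

8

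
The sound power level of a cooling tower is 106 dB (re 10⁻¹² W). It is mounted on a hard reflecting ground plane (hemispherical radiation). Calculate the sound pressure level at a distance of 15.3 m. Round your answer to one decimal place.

74.3 dB

L_p = L_w − 10·log₁₀(2π·r²) with r = 15.3 m.
2π·r² = 1471 m², 10·log₁₀ of that is 31.676 dB.
L_p = 106 − 31.676 = 74.32 dB.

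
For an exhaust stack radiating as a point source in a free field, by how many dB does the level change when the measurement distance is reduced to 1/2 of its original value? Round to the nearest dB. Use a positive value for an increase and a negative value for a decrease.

+6 dB

A point source loses 6 dB per doubling of distance; generally ΔL = −20·log₁₀(r₂/r₁).
ΔL = −20·log₁₀(0.5) = +6.02 dB.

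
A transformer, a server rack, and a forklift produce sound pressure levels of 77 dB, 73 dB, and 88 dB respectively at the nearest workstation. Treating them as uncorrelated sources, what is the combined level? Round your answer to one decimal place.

88.5 dB

For uncorrelated sources the intensities add, so convert each level to linear form, sum, and take 10·log₁₀ of the total.
Σ 10^(L/10) = 10^(77/10) + 10^(73/10) + 10^(88/10) = 7.010e+08.
L_total = 10·log₁₀(7.010e+08) = 88.46 dB.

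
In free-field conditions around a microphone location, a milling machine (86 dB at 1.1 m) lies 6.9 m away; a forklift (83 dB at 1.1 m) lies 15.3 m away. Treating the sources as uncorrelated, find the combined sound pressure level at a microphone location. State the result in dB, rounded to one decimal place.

70.5 dB

First find each source's level at the receiver (point-source: −20·log₁₀(r/r_ref)), then combine on an intensity basis.
milling machine: 86 − 20·log₁₀(6.9/1.1) = 86 − 15.95 = 70.05 dB.
forklift: 83 − 20·log₁₀(15.3/1.1) = 83 − 22.87 = 60.13 dB.
Σ 10^(L/10) = 1.115e+07 → L_total = 10·log₁₀(1.115e+07) = 70.47 dB.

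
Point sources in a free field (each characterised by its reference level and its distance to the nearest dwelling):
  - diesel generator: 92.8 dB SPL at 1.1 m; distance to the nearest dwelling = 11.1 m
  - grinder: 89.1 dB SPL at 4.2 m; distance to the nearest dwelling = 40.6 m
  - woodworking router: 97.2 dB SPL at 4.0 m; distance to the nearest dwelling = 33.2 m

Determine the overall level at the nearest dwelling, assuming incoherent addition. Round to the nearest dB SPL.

80 dB SPL

Propagate each source to the receiver with L = L_ref − 20·log₁₀(r/r_ref), then add intensities.
diesel generator: 92.8 − 20·log₁₀(11.1/1.1) = 92.8 − 20.08 = 72.72 dB SPL.
grinder: 89.1 − 20·log₁₀(40.6/4.2) = 89.1 − 19.71 = 69.39 dB SPL.
woodworking router: 97.2 − 20·log₁₀(33.2/4.0) = 97.2 − 18.38 = 78.82 dB SPL.
Σ 10^(L/10) = 1.036e+08 → L_total = 10·log₁₀(1.036e+08) = 80.15 dB SPL.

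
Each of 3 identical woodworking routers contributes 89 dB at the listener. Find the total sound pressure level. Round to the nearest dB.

94 dB

N identical incoherent sources raise the level by 10·log₁₀ N.
L_total = 89 + 10·log₁₀(3) = 89 + 4.771 = 93.77 dB.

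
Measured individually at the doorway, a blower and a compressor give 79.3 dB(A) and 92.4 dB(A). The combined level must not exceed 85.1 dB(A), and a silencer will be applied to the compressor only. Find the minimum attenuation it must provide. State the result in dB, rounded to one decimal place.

8.6 dB

Fixed contribution from the other source: Σ 10^(L/10) = 10^(79.3/10) = 8.511e+07 (79.30 dB(A)).
To meet 85.1 dB(A) overall, the treated compressor may contribute at most 10^(85.1/10) − 8.511e+07 = 2.385e+08, i.e. 83.77 dB(A).
So the compressor must be reduced from 92.4 to 83.77 dB(A): IL = 8.63 dB.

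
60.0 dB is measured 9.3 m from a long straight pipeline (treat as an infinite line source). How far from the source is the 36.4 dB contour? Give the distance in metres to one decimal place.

2130.5 m

Line-source spreading drops the level by 10·log₁₀(r₂/r₁); inverting, r₂/r₁ = 10^(ΔL/10).
r₂ = 9.3·10^((60.0−36.4)/10) = 9.3·10^(23.6/10) = 2130.51 m.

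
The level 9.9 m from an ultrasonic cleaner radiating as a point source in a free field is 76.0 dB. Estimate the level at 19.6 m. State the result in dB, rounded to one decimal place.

70.1 dB

For a point source, L₂ = L₁ − 20·log₁₀(r₂/r₁).
L₂ = 76.0 − 20·log₁₀(19.6/9.9) = 76.0 − 5.932 = 70.07 dB.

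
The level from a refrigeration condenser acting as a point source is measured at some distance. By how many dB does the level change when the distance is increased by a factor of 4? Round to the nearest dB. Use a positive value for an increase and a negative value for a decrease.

-12 dB

A point source loses 6 dB per doubling of distance; generally ΔL = −20·log₁₀(r₂/r₁).
ΔL = −20·log₁₀(4) = -12.04 dB.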